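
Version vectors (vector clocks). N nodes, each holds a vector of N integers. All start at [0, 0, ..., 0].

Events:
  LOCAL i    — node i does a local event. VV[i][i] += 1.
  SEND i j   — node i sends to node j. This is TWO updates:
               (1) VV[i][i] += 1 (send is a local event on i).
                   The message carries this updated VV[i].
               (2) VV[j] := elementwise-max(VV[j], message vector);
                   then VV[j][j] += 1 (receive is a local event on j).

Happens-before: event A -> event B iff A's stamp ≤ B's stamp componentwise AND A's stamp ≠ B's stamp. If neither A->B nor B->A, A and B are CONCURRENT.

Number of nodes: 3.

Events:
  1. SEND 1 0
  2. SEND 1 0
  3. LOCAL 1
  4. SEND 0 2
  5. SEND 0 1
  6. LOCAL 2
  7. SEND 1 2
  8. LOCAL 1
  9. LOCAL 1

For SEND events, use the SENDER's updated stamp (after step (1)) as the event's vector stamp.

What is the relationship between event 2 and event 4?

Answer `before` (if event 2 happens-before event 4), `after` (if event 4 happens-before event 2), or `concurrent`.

Initial: VV[0]=[0, 0, 0]
Initial: VV[1]=[0, 0, 0]
Initial: VV[2]=[0, 0, 0]
Event 1: SEND 1->0: VV[1][1]++ -> VV[1]=[0, 1, 0], msg_vec=[0, 1, 0]; VV[0]=max(VV[0],msg_vec) then VV[0][0]++ -> VV[0]=[1, 1, 0]
Event 2: SEND 1->0: VV[1][1]++ -> VV[1]=[0, 2, 0], msg_vec=[0, 2, 0]; VV[0]=max(VV[0],msg_vec) then VV[0][0]++ -> VV[0]=[2, 2, 0]
Event 3: LOCAL 1: VV[1][1]++ -> VV[1]=[0, 3, 0]
Event 4: SEND 0->2: VV[0][0]++ -> VV[0]=[3, 2, 0], msg_vec=[3, 2, 0]; VV[2]=max(VV[2],msg_vec) then VV[2][2]++ -> VV[2]=[3, 2, 1]
Event 5: SEND 0->1: VV[0][0]++ -> VV[0]=[4, 2, 0], msg_vec=[4, 2, 0]; VV[1]=max(VV[1],msg_vec) then VV[1][1]++ -> VV[1]=[4, 4, 0]
Event 6: LOCAL 2: VV[2][2]++ -> VV[2]=[3, 2, 2]
Event 7: SEND 1->2: VV[1][1]++ -> VV[1]=[4, 5, 0], msg_vec=[4, 5, 0]; VV[2]=max(VV[2],msg_vec) then VV[2][2]++ -> VV[2]=[4, 5, 3]
Event 8: LOCAL 1: VV[1][1]++ -> VV[1]=[4, 6, 0]
Event 9: LOCAL 1: VV[1][1]++ -> VV[1]=[4, 7, 0]
Event 2 stamp: [0, 2, 0]
Event 4 stamp: [3, 2, 0]
[0, 2, 0] <= [3, 2, 0]? True
[3, 2, 0] <= [0, 2, 0]? False
Relation: before

Answer: before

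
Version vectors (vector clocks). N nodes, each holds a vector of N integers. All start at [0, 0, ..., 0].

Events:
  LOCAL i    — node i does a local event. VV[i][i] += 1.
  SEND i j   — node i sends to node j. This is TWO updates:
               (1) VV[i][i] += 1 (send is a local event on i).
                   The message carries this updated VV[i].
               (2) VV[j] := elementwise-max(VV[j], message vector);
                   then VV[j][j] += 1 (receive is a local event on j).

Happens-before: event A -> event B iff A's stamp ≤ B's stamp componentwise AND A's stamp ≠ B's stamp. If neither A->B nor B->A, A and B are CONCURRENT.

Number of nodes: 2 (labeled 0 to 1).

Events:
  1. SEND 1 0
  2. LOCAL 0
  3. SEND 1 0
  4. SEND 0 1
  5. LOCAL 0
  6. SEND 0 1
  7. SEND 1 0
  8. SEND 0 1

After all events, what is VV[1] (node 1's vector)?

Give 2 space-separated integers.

Initial: VV[0]=[0, 0]
Initial: VV[1]=[0, 0]
Event 1: SEND 1->0: VV[1][1]++ -> VV[1]=[0, 1], msg_vec=[0, 1]; VV[0]=max(VV[0],msg_vec) then VV[0][0]++ -> VV[0]=[1, 1]
Event 2: LOCAL 0: VV[0][0]++ -> VV[0]=[2, 1]
Event 3: SEND 1->0: VV[1][1]++ -> VV[1]=[0, 2], msg_vec=[0, 2]; VV[0]=max(VV[0],msg_vec) then VV[0][0]++ -> VV[0]=[3, 2]
Event 4: SEND 0->1: VV[0][0]++ -> VV[0]=[4, 2], msg_vec=[4, 2]; VV[1]=max(VV[1],msg_vec) then VV[1][1]++ -> VV[1]=[4, 3]
Event 5: LOCAL 0: VV[0][0]++ -> VV[0]=[5, 2]
Event 6: SEND 0->1: VV[0][0]++ -> VV[0]=[6, 2], msg_vec=[6, 2]; VV[1]=max(VV[1],msg_vec) then VV[1][1]++ -> VV[1]=[6, 4]
Event 7: SEND 1->0: VV[1][1]++ -> VV[1]=[6, 5], msg_vec=[6, 5]; VV[0]=max(VV[0],msg_vec) then VV[0][0]++ -> VV[0]=[7, 5]
Event 8: SEND 0->1: VV[0][0]++ -> VV[0]=[8, 5], msg_vec=[8, 5]; VV[1]=max(VV[1],msg_vec) then VV[1][1]++ -> VV[1]=[8, 6]
Final vectors: VV[0]=[8, 5]; VV[1]=[8, 6]

Answer: 8 6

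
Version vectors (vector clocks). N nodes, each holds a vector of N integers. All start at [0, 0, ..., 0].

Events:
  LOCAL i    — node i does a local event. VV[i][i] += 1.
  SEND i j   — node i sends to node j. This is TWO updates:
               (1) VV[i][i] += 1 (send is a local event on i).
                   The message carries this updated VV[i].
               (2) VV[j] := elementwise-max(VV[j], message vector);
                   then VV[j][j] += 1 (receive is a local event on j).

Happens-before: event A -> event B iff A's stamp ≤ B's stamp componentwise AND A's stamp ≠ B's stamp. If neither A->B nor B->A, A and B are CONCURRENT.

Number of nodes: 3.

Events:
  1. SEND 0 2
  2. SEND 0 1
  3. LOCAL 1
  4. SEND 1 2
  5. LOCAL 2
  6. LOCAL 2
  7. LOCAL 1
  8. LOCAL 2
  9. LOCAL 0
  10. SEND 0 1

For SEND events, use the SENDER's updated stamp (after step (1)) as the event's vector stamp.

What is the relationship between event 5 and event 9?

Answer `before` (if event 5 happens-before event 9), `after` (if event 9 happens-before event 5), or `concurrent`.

Answer: concurrent

Derivation:
Initial: VV[0]=[0, 0, 0]
Initial: VV[1]=[0, 0, 0]
Initial: VV[2]=[0, 0, 0]
Event 1: SEND 0->2: VV[0][0]++ -> VV[0]=[1, 0, 0], msg_vec=[1, 0, 0]; VV[2]=max(VV[2],msg_vec) then VV[2][2]++ -> VV[2]=[1, 0, 1]
Event 2: SEND 0->1: VV[0][0]++ -> VV[0]=[2, 0, 0], msg_vec=[2, 0, 0]; VV[1]=max(VV[1],msg_vec) then VV[1][1]++ -> VV[1]=[2, 1, 0]
Event 3: LOCAL 1: VV[1][1]++ -> VV[1]=[2, 2, 0]
Event 4: SEND 1->2: VV[1][1]++ -> VV[1]=[2, 3, 0], msg_vec=[2, 3, 0]; VV[2]=max(VV[2],msg_vec) then VV[2][2]++ -> VV[2]=[2, 3, 2]
Event 5: LOCAL 2: VV[2][2]++ -> VV[2]=[2, 3, 3]
Event 6: LOCAL 2: VV[2][2]++ -> VV[2]=[2, 3, 4]
Event 7: LOCAL 1: VV[1][1]++ -> VV[1]=[2, 4, 0]
Event 8: LOCAL 2: VV[2][2]++ -> VV[2]=[2, 3, 5]
Event 9: LOCAL 0: VV[0][0]++ -> VV[0]=[3, 0, 0]
Event 10: SEND 0->1: VV[0][0]++ -> VV[0]=[4, 0, 0], msg_vec=[4, 0, 0]; VV[1]=max(VV[1],msg_vec) then VV[1][1]++ -> VV[1]=[4, 5, 0]
Event 5 stamp: [2, 3, 3]
Event 9 stamp: [3, 0, 0]
[2, 3, 3] <= [3, 0, 0]? False
[3, 0, 0] <= [2, 3, 3]? False
Relation: concurrent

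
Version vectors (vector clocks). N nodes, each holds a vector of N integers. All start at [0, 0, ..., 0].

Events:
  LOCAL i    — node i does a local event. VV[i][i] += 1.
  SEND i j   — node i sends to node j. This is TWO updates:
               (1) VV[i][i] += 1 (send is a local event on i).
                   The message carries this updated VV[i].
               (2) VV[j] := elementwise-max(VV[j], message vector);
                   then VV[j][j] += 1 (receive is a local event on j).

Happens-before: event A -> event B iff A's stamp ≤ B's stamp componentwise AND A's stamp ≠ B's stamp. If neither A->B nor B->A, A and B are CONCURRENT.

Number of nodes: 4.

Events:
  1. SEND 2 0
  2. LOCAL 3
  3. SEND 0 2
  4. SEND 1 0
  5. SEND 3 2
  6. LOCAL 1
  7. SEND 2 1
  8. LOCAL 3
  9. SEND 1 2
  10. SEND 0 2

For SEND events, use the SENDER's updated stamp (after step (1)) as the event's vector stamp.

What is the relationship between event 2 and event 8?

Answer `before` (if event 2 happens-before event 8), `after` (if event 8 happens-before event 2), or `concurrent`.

Answer: before

Derivation:
Initial: VV[0]=[0, 0, 0, 0]
Initial: VV[1]=[0, 0, 0, 0]
Initial: VV[2]=[0, 0, 0, 0]
Initial: VV[3]=[0, 0, 0, 0]
Event 1: SEND 2->0: VV[2][2]++ -> VV[2]=[0, 0, 1, 0], msg_vec=[0, 0, 1, 0]; VV[0]=max(VV[0],msg_vec) then VV[0][0]++ -> VV[0]=[1, 0, 1, 0]
Event 2: LOCAL 3: VV[3][3]++ -> VV[3]=[0, 0, 0, 1]
Event 3: SEND 0->2: VV[0][0]++ -> VV[0]=[2, 0, 1, 0], msg_vec=[2, 0, 1, 0]; VV[2]=max(VV[2],msg_vec) then VV[2][2]++ -> VV[2]=[2, 0, 2, 0]
Event 4: SEND 1->0: VV[1][1]++ -> VV[1]=[0, 1, 0, 0], msg_vec=[0, 1, 0, 0]; VV[0]=max(VV[0],msg_vec) then VV[0][0]++ -> VV[0]=[3, 1, 1, 0]
Event 5: SEND 3->2: VV[3][3]++ -> VV[3]=[0, 0, 0, 2], msg_vec=[0, 0, 0, 2]; VV[2]=max(VV[2],msg_vec) then VV[2][2]++ -> VV[2]=[2, 0, 3, 2]
Event 6: LOCAL 1: VV[1][1]++ -> VV[1]=[0, 2, 0, 0]
Event 7: SEND 2->1: VV[2][2]++ -> VV[2]=[2, 0, 4, 2], msg_vec=[2, 0, 4, 2]; VV[1]=max(VV[1],msg_vec) then VV[1][1]++ -> VV[1]=[2, 3, 4, 2]
Event 8: LOCAL 3: VV[3][3]++ -> VV[3]=[0, 0, 0, 3]
Event 9: SEND 1->2: VV[1][1]++ -> VV[1]=[2, 4, 4, 2], msg_vec=[2, 4, 4, 2]; VV[2]=max(VV[2],msg_vec) then VV[2][2]++ -> VV[2]=[2, 4, 5, 2]
Event 10: SEND 0->2: VV[0][0]++ -> VV[0]=[4, 1, 1, 0], msg_vec=[4, 1, 1, 0]; VV[2]=max(VV[2],msg_vec) then VV[2][2]++ -> VV[2]=[4, 4, 6, 2]
Event 2 stamp: [0, 0, 0, 1]
Event 8 stamp: [0, 0, 0, 3]
[0, 0, 0, 1] <= [0, 0, 0, 3]? True
[0, 0, 0, 3] <= [0, 0, 0, 1]? False
Relation: before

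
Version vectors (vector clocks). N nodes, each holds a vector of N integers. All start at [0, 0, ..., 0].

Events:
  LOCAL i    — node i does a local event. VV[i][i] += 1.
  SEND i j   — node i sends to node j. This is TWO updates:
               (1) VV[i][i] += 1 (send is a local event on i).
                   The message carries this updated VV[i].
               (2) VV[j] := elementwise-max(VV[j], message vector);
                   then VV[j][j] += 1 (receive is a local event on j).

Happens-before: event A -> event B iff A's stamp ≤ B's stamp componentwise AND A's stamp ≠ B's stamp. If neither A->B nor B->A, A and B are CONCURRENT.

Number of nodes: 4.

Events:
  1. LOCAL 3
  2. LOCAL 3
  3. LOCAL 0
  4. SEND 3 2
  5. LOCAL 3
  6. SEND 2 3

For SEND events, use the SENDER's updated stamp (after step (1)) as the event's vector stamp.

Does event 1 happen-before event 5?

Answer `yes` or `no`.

Answer: yes

Derivation:
Initial: VV[0]=[0, 0, 0, 0]
Initial: VV[1]=[0, 0, 0, 0]
Initial: VV[2]=[0, 0, 0, 0]
Initial: VV[3]=[0, 0, 0, 0]
Event 1: LOCAL 3: VV[3][3]++ -> VV[3]=[0, 0, 0, 1]
Event 2: LOCAL 3: VV[3][3]++ -> VV[3]=[0, 0, 0, 2]
Event 3: LOCAL 0: VV[0][0]++ -> VV[0]=[1, 0, 0, 0]
Event 4: SEND 3->2: VV[3][3]++ -> VV[3]=[0, 0, 0, 3], msg_vec=[0, 0, 0, 3]; VV[2]=max(VV[2],msg_vec) then VV[2][2]++ -> VV[2]=[0, 0, 1, 3]
Event 5: LOCAL 3: VV[3][3]++ -> VV[3]=[0, 0, 0, 4]
Event 6: SEND 2->3: VV[2][2]++ -> VV[2]=[0, 0, 2, 3], msg_vec=[0, 0, 2, 3]; VV[3]=max(VV[3],msg_vec) then VV[3][3]++ -> VV[3]=[0, 0, 2, 5]
Event 1 stamp: [0, 0, 0, 1]
Event 5 stamp: [0, 0, 0, 4]
[0, 0, 0, 1] <= [0, 0, 0, 4]? True. Equal? False. Happens-before: True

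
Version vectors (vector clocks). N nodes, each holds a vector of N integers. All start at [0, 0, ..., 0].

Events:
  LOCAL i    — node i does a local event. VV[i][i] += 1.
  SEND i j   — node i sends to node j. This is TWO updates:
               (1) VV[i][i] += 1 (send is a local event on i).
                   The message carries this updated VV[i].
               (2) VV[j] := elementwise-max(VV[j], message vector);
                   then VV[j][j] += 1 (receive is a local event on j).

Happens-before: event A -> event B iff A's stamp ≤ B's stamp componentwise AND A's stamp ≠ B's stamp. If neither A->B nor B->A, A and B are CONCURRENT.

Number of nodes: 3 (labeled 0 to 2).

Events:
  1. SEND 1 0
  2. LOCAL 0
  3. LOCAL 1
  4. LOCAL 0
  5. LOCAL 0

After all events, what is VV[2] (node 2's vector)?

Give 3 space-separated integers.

Answer: 0 0 0

Derivation:
Initial: VV[0]=[0, 0, 0]
Initial: VV[1]=[0, 0, 0]
Initial: VV[2]=[0, 0, 0]
Event 1: SEND 1->0: VV[1][1]++ -> VV[1]=[0, 1, 0], msg_vec=[0, 1, 0]; VV[0]=max(VV[0],msg_vec) then VV[0][0]++ -> VV[0]=[1, 1, 0]
Event 2: LOCAL 0: VV[0][0]++ -> VV[0]=[2, 1, 0]
Event 3: LOCAL 1: VV[1][1]++ -> VV[1]=[0, 2, 0]
Event 4: LOCAL 0: VV[0][0]++ -> VV[0]=[3, 1, 0]
Event 5: LOCAL 0: VV[0][0]++ -> VV[0]=[4, 1, 0]
Final vectors: VV[0]=[4, 1, 0]; VV[1]=[0, 2, 0]; VV[2]=[0, 0, 0]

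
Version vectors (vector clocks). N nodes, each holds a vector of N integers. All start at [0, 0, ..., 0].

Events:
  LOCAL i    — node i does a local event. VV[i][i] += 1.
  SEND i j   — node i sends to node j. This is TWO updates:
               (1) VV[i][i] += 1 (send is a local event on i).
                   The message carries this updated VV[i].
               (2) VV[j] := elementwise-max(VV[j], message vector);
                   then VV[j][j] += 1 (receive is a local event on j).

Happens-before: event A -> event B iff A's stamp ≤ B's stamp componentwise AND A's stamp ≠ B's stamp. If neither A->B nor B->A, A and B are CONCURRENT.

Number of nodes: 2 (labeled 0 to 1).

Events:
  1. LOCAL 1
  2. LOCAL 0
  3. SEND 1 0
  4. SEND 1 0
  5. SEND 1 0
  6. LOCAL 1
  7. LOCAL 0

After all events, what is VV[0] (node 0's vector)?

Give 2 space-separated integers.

Initial: VV[0]=[0, 0]
Initial: VV[1]=[0, 0]
Event 1: LOCAL 1: VV[1][1]++ -> VV[1]=[0, 1]
Event 2: LOCAL 0: VV[0][0]++ -> VV[0]=[1, 0]
Event 3: SEND 1->0: VV[1][1]++ -> VV[1]=[0, 2], msg_vec=[0, 2]; VV[0]=max(VV[0],msg_vec) then VV[0][0]++ -> VV[0]=[2, 2]
Event 4: SEND 1->0: VV[1][1]++ -> VV[1]=[0, 3], msg_vec=[0, 3]; VV[0]=max(VV[0],msg_vec) then VV[0][0]++ -> VV[0]=[3, 3]
Event 5: SEND 1->0: VV[1][1]++ -> VV[1]=[0, 4], msg_vec=[0, 4]; VV[0]=max(VV[0],msg_vec) then VV[0][0]++ -> VV[0]=[4, 4]
Event 6: LOCAL 1: VV[1][1]++ -> VV[1]=[0, 5]
Event 7: LOCAL 0: VV[0][0]++ -> VV[0]=[5, 4]
Final vectors: VV[0]=[5, 4]; VV[1]=[0, 5]

Answer: 5 4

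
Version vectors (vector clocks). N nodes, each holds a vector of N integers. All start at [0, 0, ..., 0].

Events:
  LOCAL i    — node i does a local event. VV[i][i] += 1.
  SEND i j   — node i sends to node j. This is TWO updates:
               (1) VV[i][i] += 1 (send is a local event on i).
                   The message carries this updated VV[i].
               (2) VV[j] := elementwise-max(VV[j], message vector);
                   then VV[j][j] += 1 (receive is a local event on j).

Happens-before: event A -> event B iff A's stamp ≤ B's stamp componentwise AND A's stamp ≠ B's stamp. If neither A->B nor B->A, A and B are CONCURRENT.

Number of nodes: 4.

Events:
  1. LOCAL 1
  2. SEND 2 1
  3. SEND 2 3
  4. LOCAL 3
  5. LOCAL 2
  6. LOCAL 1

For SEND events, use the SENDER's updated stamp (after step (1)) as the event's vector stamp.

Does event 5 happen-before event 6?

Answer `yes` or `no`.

Initial: VV[0]=[0, 0, 0, 0]
Initial: VV[1]=[0, 0, 0, 0]
Initial: VV[2]=[0, 0, 0, 0]
Initial: VV[3]=[0, 0, 0, 0]
Event 1: LOCAL 1: VV[1][1]++ -> VV[1]=[0, 1, 0, 0]
Event 2: SEND 2->1: VV[2][2]++ -> VV[2]=[0, 0, 1, 0], msg_vec=[0, 0, 1, 0]; VV[1]=max(VV[1],msg_vec) then VV[1][1]++ -> VV[1]=[0, 2, 1, 0]
Event 3: SEND 2->3: VV[2][2]++ -> VV[2]=[0, 0, 2, 0], msg_vec=[0, 0, 2, 0]; VV[3]=max(VV[3],msg_vec) then VV[3][3]++ -> VV[3]=[0, 0, 2, 1]
Event 4: LOCAL 3: VV[3][3]++ -> VV[3]=[0, 0, 2, 2]
Event 5: LOCAL 2: VV[2][2]++ -> VV[2]=[0, 0, 3, 0]
Event 6: LOCAL 1: VV[1][1]++ -> VV[1]=[0, 3, 1, 0]
Event 5 stamp: [0, 0, 3, 0]
Event 6 stamp: [0, 3, 1, 0]
[0, 0, 3, 0] <= [0, 3, 1, 0]? False. Equal? False. Happens-before: False

Answer: no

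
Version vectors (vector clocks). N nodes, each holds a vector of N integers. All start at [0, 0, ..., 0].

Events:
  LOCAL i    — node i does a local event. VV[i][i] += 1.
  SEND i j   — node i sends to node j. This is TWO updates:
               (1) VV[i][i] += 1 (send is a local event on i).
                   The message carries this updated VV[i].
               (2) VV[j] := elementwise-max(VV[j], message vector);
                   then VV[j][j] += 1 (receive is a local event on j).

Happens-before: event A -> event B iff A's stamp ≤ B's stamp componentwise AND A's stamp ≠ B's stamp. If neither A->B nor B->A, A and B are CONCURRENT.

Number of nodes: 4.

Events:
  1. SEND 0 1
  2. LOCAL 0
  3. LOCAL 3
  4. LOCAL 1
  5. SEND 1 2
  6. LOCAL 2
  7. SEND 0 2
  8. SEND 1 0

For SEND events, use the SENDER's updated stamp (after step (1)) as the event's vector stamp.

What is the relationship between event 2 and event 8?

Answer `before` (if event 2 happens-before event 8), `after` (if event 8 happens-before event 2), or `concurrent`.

Answer: concurrent

Derivation:
Initial: VV[0]=[0, 0, 0, 0]
Initial: VV[1]=[0, 0, 0, 0]
Initial: VV[2]=[0, 0, 0, 0]
Initial: VV[3]=[0, 0, 0, 0]
Event 1: SEND 0->1: VV[0][0]++ -> VV[0]=[1, 0, 0, 0], msg_vec=[1, 0, 0, 0]; VV[1]=max(VV[1],msg_vec) then VV[1][1]++ -> VV[1]=[1, 1, 0, 0]
Event 2: LOCAL 0: VV[0][0]++ -> VV[0]=[2, 0, 0, 0]
Event 3: LOCAL 3: VV[3][3]++ -> VV[3]=[0, 0, 0, 1]
Event 4: LOCAL 1: VV[1][1]++ -> VV[1]=[1, 2, 0, 0]
Event 5: SEND 1->2: VV[1][1]++ -> VV[1]=[1, 3, 0, 0], msg_vec=[1, 3, 0, 0]; VV[2]=max(VV[2],msg_vec) then VV[2][2]++ -> VV[2]=[1, 3, 1, 0]
Event 6: LOCAL 2: VV[2][2]++ -> VV[2]=[1, 3, 2, 0]
Event 7: SEND 0->2: VV[0][0]++ -> VV[0]=[3, 0, 0, 0], msg_vec=[3, 0, 0, 0]; VV[2]=max(VV[2],msg_vec) then VV[2][2]++ -> VV[2]=[3, 3, 3, 0]
Event 8: SEND 1->0: VV[1][1]++ -> VV[1]=[1, 4, 0, 0], msg_vec=[1, 4, 0, 0]; VV[0]=max(VV[0],msg_vec) then VV[0][0]++ -> VV[0]=[4, 4, 0, 0]
Event 2 stamp: [2, 0, 0, 0]
Event 8 stamp: [1, 4, 0, 0]
[2, 0, 0, 0] <= [1, 4, 0, 0]? False
[1, 4, 0, 0] <= [2, 0, 0, 0]? False
Relation: concurrent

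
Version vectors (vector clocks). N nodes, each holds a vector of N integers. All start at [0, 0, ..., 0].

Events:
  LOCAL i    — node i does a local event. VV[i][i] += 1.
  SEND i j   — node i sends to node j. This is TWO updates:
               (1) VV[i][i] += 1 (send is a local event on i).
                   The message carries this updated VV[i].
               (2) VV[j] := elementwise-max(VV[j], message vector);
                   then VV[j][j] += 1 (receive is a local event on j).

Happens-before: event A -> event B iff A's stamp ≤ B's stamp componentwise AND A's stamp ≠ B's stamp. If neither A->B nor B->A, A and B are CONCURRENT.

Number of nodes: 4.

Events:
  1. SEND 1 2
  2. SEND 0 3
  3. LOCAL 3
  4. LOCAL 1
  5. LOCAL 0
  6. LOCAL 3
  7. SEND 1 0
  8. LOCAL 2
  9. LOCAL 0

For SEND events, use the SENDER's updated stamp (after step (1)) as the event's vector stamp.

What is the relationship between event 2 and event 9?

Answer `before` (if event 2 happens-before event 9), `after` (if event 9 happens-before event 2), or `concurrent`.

Initial: VV[0]=[0, 0, 0, 0]
Initial: VV[1]=[0, 0, 0, 0]
Initial: VV[2]=[0, 0, 0, 0]
Initial: VV[3]=[0, 0, 0, 0]
Event 1: SEND 1->2: VV[1][1]++ -> VV[1]=[0, 1, 0, 0], msg_vec=[0, 1, 0, 0]; VV[2]=max(VV[2],msg_vec) then VV[2][2]++ -> VV[2]=[0, 1, 1, 0]
Event 2: SEND 0->3: VV[0][0]++ -> VV[0]=[1, 0, 0, 0], msg_vec=[1, 0, 0, 0]; VV[3]=max(VV[3],msg_vec) then VV[3][3]++ -> VV[3]=[1, 0, 0, 1]
Event 3: LOCAL 3: VV[3][3]++ -> VV[3]=[1, 0, 0, 2]
Event 4: LOCAL 1: VV[1][1]++ -> VV[1]=[0, 2, 0, 0]
Event 5: LOCAL 0: VV[0][0]++ -> VV[0]=[2, 0, 0, 0]
Event 6: LOCAL 3: VV[3][3]++ -> VV[3]=[1, 0, 0, 3]
Event 7: SEND 1->0: VV[1][1]++ -> VV[1]=[0, 3, 0, 0], msg_vec=[0, 3, 0, 0]; VV[0]=max(VV[0],msg_vec) then VV[0][0]++ -> VV[0]=[3, 3, 0, 0]
Event 8: LOCAL 2: VV[2][2]++ -> VV[2]=[0, 1, 2, 0]
Event 9: LOCAL 0: VV[0][0]++ -> VV[0]=[4, 3, 0, 0]
Event 2 stamp: [1, 0, 0, 0]
Event 9 stamp: [4, 3, 0, 0]
[1, 0, 0, 0] <= [4, 3, 0, 0]? True
[4, 3, 0, 0] <= [1, 0, 0, 0]? False
Relation: before

Answer: before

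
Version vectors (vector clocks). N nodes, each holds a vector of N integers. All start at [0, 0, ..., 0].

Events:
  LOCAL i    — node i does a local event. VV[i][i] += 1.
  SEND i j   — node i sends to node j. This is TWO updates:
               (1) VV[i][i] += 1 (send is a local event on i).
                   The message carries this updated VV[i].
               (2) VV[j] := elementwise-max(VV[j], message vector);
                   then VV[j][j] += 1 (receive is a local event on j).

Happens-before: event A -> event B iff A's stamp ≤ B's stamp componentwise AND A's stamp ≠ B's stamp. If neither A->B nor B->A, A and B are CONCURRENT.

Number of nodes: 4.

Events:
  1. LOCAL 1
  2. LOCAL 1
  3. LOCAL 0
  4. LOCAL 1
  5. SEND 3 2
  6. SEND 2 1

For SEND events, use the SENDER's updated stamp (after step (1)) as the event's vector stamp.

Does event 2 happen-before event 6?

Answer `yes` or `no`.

Answer: no

Derivation:
Initial: VV[0]=[0, 0, 0, 0]
Initial: VV[1]=[0, 0, 0, 0]
Initial: VV[2]=[0, 0, 0, 0]
Initial: VV[3]=[0, 0, 0, 0]
Event 1: LOCAL 1: VV[1][1]++ -> VV[1]=[0, 1, 0, 0]
Event 2: LOCAL 1: VV[1][1]++ -> VV[1]=[0, 2, 0, 0]
Event 3: LOCAL 0: VV[0][0]++ -> VV[0]=[1, 0, 0, 0]
Event 4: LOCAL 1: VV[1][1]++ -> VV[1]=[0, 3, 0, 0]
Event 5: SEND 3->2: VV[3][3]++ -> VV[3]=[0, 0, 0, 1], msg_vec=[0, 0, 0, 1]; VV[2]=max(VV[2],msg_vec) then VV[2][2]++ -> VV[2]=[0, 0, 1, 1]
Event 6: SEND 2->1: VV[2][2]++ -> VV[2]=[0, 0, 2, 1], msg_vec=[0, 0, 2, 1]; VV[1]=max(VV[1],msg_vec) then VV[1][1]++ -> VV[1]=[0, 4, 2, 1]
Event 2 stamp: [0, 2, 0, 0]
Event 6 stamp: [0, 0, 2, 1]
[0, 2, 0, 0] <= [0, 0, 2, 1]? False. Equal? False. Happens-before: False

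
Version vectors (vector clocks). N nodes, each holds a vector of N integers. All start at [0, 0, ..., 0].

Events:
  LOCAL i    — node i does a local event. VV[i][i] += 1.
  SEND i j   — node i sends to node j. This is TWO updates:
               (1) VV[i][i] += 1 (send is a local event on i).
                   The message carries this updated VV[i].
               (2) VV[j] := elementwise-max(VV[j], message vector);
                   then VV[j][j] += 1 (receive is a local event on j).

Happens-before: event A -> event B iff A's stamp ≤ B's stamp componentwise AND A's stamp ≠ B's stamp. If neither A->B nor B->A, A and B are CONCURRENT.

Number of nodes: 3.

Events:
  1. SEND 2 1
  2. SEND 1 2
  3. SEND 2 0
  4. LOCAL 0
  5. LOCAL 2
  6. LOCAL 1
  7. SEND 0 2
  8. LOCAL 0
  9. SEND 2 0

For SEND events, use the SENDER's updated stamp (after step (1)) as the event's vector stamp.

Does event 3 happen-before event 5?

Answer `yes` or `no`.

Answer: yes

Derivation:
Initial: VV[0]=[0, 0, 0]
Initial: VV[1]=[0, 0, 0]
Initial: VV[2]=[0, 0, 0]
Event 1: SEND 2->1: VV[2][2]++ -> VV[2]=[0, 0, 1], msg_vec=[0, 0, 1]; VV[1]=max(VV[1],msg_vec) then VV[1][1]++ -> VV[1]=[0, 1, 1]
Event 2: SEND 1->2: VV[1][1]++ -> VV[1]=[0, 2, 1], msg_vec=[0, 2, 1]; VV[2]=max(VV[2],msg_vec) then VV[2][2]++ -> VV[2]=[0, 2, 2]
Event 3: SEND 2->0: VV[2][2]++ -> VV[2]=[0, 2, 3], msg_vec=[0, 2, 3]; VV[0]=max(VV[0],msg_vec) then VV[0][0]++ -> VV[0]=[1, 2, 3]
Event 4: LOCAL 0: VV[0][0]++ -> VV[0]=[2, 2, 3]
Event 5: LOCAL 2: VV[2][2]++ -> VV[2]=[0, 2, 4]
Event 6: LOCAL 1: VV[1][1]++ -> VV[1]=[0, 3, 1]
Event 7: SEND 0->2: VV[0][0]++ -> VV[0]=[3, 2, 3], msg_vec=[3, 2, 3]; VV[2]=max(VV[2],msg_vec) then VV[2][2]++ -> VV[2]=[3, 2, 5]
Event 8: LOCAL 0: VV[0][0]++ -> VV[0]=[4, 2, 3]
Event 9: SEND 2->0: VV[2][2]++ -> VV[2]=[3, 2, 6], msg_vec=[3, 2, 6]; VV[0]=max(VV[0],msg_vec) then VV[0][0]++ -> VV[0]=[5, 2, 6]
Event 3 stamp: [0, 2, 3]
Event 5 stamp: [0, 2, 4]
[0, 2, 3] <= [0, 2, 4]? True. Equal? False. Happens-before: True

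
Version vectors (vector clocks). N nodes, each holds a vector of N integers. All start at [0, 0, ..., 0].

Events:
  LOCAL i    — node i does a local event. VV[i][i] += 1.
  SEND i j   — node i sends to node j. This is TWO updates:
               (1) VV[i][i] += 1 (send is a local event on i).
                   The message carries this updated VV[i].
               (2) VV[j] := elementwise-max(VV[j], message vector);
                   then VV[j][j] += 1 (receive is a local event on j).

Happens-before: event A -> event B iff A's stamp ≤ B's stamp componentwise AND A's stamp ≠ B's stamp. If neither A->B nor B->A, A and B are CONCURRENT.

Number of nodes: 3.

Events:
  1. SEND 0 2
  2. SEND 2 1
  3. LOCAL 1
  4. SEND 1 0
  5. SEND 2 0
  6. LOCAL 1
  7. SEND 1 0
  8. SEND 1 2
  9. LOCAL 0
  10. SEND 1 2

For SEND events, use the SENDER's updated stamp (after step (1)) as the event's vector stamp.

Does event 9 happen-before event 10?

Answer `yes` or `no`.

Answer: no

Derivation:
Initial: VV[0]=[0, 0, 0]
Initial: VV[1]=[0, 0, 0]
Initial: VV[2]=[0, 0, 0]
Event 1: SEND 0->2: VV[0][0]++ -> VV[0]=[1, 0, 0], msg_vec=[1, 0, 0]; VV[2]=max(VV[2],msg_vec) then VV[2][2]++ -> VV[2]=[1, 0, 1]
Event 2: SEND 2->1: VV[2][2]++ -> VV[2]=[1, 0, 2], msg_vec=[1, 0, 2]; VV[1]=max(VV[1],msg_vec) then VV[1][1]++ -> VV[1]=[1, 1, 2]
Event 3: LOCAL 1: VV[1][1]++ -> VV[1]=[1, 2, 2]
Event 4: SEND 1->0: VV[1][1]++ -> VV[1]=[1, 3, 2], msg_vec=[1, 3, 2]; VV[0]=max(VV[0],msg_vec) then VV[0][0]++ -> VV[0]=[2, 3, 2]
Event 5: SEND 2->0: VV[2][2]++ -> VV[2]=[1, 0, 3], msg_vec=[1, 0, 3]; VV[0]=max(VV[0],msg_vec) then VV[0][0]++ -> VV[0]=[3, 3, 3]
Event 6: LOCAL 1: VV[1][1]++ -> VV[1]=[1, 4, 2]
Event 7: SEND 1->0: VV[1][1]++ -> VV[1]=[1, 5, 2], msg_vec=[1, 5, 2]; VV[0]=max(VV[0],msg_vec) then VV[0][0]++ -> VV[0]=[4, 5, 3]
Event 8: SEND 1->2: VV[1][1]++ -> VV[1]=[1, 6, 2], msg_vec=[1, 6, 2]; VV[2]=max(VV[2],msg_vec) then VV[2][2]++ -> VV[2]=[1, 6, 4]
Event 9: LOCAL 0: VV[0][0]++ -> VV[0]=[5, 5, 3]
Event 10: SEND 1->2: VV[1][1]++ -> VV[1]=[1, 7, 2], msg_vec=[1, 7, 2]; VV[2]=max(VV[2],msg_vec) then VV[2][2]++ -> VV[2]=[1, 7, 5]
Event 9 stamp: [5, 5, 3]
Event 10 stamp: [1, 7, 2]
[5, 5, 3] <= [1, 7, 2]? False. Equal? False. Happens-before: False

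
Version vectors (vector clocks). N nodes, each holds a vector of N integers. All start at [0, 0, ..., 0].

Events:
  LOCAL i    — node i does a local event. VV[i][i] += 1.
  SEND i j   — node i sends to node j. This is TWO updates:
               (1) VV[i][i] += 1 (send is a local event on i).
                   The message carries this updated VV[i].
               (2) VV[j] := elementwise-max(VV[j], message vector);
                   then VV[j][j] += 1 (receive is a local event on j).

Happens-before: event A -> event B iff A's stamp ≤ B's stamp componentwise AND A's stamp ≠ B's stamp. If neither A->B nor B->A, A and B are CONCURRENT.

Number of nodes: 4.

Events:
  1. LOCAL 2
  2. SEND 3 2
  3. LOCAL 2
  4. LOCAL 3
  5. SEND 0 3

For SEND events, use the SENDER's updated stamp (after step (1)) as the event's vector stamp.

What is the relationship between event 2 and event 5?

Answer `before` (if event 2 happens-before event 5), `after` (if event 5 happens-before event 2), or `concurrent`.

Initial: VV[0]=[0, 0, 0, 0]
Initial: VV[1]=[0, 0, 0, 0]
Initial: VV[2]=[0, 0, 0, 0]
Initial: VV[3]=[0, 0, 0, 0]
Event 1: LOCAL 2: VV[2][2]++ -> VV[2]=[0, 0, 1, 0]
Event 2: SEND 3->2: VV[3][3]++ -> VV[3]=[0, 0, 0, 1], msg_vec=[0, 0, 0, 1]; VV[2]=max(VV[2],msg_vec) then VV[2][2]++ -> VV[2]=[0, 0, 2, 1]
Event 3: LOCAL 2: VV[2][2]++ -> VV[2]=[0, 0, 3, 1]
Event 4: LOCAL 3: VV[3][3]++ -> VV[3]=[0, 0, 0, 2]
Event 5: SEND 0->3: VV[0][0]++ -> VV[0]=[1, 0, 0, 0], msg_vec=[1, 0, 0, 0]; VV[3]=max(VV[3],msg_vec) then VV[3][3]++ -> VV[3]=[1, 0, 0, 3]
Event 2 stamp: [0, 0, 0, 1]
Event 5 stamp: [1, 0, 0, 0]
[0, 0, 0, 1] <= [1, 0, 0, 0]? False
[1, 0, 0, 0] <= [0, 0, 0, 1]? False
Relation: concurrent

Answer: concurrent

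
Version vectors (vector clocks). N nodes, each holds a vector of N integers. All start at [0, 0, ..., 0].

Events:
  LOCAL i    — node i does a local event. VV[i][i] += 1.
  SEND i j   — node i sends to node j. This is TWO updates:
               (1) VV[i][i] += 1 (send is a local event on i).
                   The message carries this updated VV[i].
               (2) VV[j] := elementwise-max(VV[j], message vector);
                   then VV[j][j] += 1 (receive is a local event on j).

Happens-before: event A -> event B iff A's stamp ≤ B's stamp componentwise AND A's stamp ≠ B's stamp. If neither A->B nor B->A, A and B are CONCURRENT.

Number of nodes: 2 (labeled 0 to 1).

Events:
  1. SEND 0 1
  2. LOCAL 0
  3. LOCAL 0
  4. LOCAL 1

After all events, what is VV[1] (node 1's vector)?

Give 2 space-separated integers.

Initial: VV[0]=[0, 0]
Initial: VV[1]=[0, 0]
Event 1: SEND 0->1: VV[0][0]++ -> VV[0]=[1, 0], msg_vec=[1, 0]; VV[1]=max(VV[1],msg_vec) then VV[1][1]++ -> VV[1]=[1, 1]
Event 2: LOCAL 0: VV[0][0]++ -> VV[0]=[2, 0]
Event 3: LOCAL 0: VV[0][0]++ -> VV[0]=[3, 0]
Event 4: LOCAL 1: VV[1][1]++ -> VV[1]=[1, 2]
Final vectors: VV[0]=[3, 0]; VV[1]=[1, 2]

Answer: 1 2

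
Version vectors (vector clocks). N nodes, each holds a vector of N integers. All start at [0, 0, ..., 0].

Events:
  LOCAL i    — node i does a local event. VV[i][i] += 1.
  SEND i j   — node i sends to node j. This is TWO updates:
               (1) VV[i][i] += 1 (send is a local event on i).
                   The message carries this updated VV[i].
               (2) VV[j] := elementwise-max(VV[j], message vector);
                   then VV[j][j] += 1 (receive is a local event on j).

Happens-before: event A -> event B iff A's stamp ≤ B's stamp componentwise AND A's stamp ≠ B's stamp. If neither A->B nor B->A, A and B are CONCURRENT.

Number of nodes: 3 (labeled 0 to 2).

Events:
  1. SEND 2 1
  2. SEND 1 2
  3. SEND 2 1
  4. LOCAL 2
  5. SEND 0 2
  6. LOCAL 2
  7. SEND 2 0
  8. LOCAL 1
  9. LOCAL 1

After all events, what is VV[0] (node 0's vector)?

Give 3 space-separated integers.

Initial: VV[0]=[0, 0, 0]
Initial: VV[1]=[0, 0, 0]
Initial: VV[2]=[0, 0, 0]
Event 1: SEND 2->1: VV[2][2]++ -> VV[2]=[0, 0, 1], msg_vec=[0, 0, 1]; VV[1]=max(VV[1],msg_vec) then VV[1][1]++ -> VV[1]=[0, 1, 1]
Event 2: SEND 1->2: VV[1][1]++ -> VV[1]=[0, 2, 1], msg_vec=[0, 2, 1]; VV[2]=max(VV[2],msg_vec) then VV[2][2]++ -> VV[2]=[0, 2, 2]
Event 3: SEND 2->1: VV[2][2]++ -> VV[2]=[0, 2, 3], msg_vec=[0, 2, 3]; VV[1]=max(VV[1],msg_vec) then VV[1][1]++ -> VV[1]=[0, 3, 3]
Event 4: LOCAL 2: VV[2][2]++ -> VV[2]=[0, 2, 4]
Event 5: SEND 0->2: VV[0][0]++ -> VV[0]=[1, 0, 0], msg_vec=[1, 0, 0]; VV[2]=max(VV[2],msg_vec) then VV[2][2]++ -> VV[2]=[1, 2, 5]
Event 6: LOCAL 2: VV[2][2]++ -> VV[2]=[1, 2, 6]
Event 7: SEND 2->0: VV[2][2]++ -> VV[2]=[1, 2, 7], msg_vec=[1, 2, 7]; VV[0]=max(VV[0],msg_vec) then VV[0][0]++ -> VV[0]=[2, 2, 7]
Event 8: LOCAL 1: VV[1][1]++ -> VV[1]=[0, 4, 3]
Event 9: LOCAL 1: VV[1][1]++ -> VV[1]=[0, 5, 3]
Final vectors: VV[0]=[2, 2, 7]; VV[1]=[0, 5, 3]; VV[2]=[1, 2, 7]

Answer: 2 2 7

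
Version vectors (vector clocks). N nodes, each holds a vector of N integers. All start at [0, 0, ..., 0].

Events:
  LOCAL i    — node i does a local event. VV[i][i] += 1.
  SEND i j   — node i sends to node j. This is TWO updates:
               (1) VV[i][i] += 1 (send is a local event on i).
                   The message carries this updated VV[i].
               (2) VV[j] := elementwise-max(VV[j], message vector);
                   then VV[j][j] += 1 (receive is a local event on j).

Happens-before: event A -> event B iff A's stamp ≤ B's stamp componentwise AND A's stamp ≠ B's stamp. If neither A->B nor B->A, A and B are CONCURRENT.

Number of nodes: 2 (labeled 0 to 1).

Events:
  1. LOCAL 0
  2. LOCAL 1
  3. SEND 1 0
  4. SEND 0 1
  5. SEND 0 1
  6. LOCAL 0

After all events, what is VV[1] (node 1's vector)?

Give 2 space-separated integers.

Initial: VV[0]=[0, 0]
Initial: VV[1]=[0, 0]
Event 1: LOCAL 0: VV[0][0]++ -> VV[0]=[1, 0]
Event 2: LOCAL 1: VV[1][1]++ -> VV[1]=[0, 1]
Event 3: SEND 1->0: VV[1][1]++ -> VV[1]=[0, 2], msg_vec=[0, 2]; VV[0]=max(VV[0],msg_vec) then VV[0][0]++ -> VV[0]=[2, 2]
Event 4: SEND 0->1: VV[0][0]++ -> VV[0]=[3, 2], msg_vec=[3, 2]; VV[1]=max(VV[1],msg_vec) then VV[1][1]++ -> VV[1]=[3, 3]
Event 5: SEND 0->1: VV[0][0]++ -> VV[0]=[4, 2], msg_vec=[4, 2]; VV[1]=max(VV[1],msg_vec) then VV[1][1]++ -> VV[1]=[4, 4]
Event 6: LOCAL 0: VV[0][0]++ -> VV[0]=[5, 2]
Final vectors: VV[0]=[5, 2]; VV[1]=[4, 4]

Answer: 4 4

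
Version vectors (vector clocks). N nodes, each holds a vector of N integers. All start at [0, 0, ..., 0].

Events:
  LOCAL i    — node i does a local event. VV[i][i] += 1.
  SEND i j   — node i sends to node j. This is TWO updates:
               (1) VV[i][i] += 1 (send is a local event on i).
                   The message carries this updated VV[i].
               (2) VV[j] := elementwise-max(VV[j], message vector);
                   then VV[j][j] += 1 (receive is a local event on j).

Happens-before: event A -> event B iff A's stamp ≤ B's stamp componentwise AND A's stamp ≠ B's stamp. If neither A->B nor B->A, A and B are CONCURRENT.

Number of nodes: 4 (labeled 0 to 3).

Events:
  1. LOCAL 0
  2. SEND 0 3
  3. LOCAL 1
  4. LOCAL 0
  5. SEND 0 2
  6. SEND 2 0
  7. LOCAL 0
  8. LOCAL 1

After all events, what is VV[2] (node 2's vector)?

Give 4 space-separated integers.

Answer: 4 0 2 0

Derivation:
Initial: VV[0]=[0, 0, 0, 0]
Initial: VV[1]=[0, 0, 0, 0]
Initial: VV[2]=[0, 0, 0, 0]
Initial: VV[3]=[0, 0, 0, 0]
Event 1: LOCAL 0: VV[0][0]++ -> VV[0]=[1, 0, 0, 0]
Event 2: SEND 0->3: VV[0][0]++ -> VV[0]=[2, 0, 0, 0], msg_vec=[2, 0, 0, 0]; VV[3]=max(VV[3],msg_vec) then VV[3][3]++ -> VV[3]=[2, 0, 0, 1]
Event 3: LOCAL 1: VV[1][1]++ -> VV[1]=[0, 1, 0, 0]
Event 4: LOCAL 0: VV[0][0]++ -> VV[0]=[3, 0, 0, 0]
Event 5: SEND 0->2: VV[0][0]++ -> VV[0]=[4, 0, 0, 0], msg_vec=[4, 0, 0, 0]; VV[2]=max(VV[2],msg_vec) then VV[2][2]++ -> VV[2]=[4, 0, 1, 0]
Event 6: SEND 2->0: VV[2][2]++ -> VV[2]=[4, 0, 2, 0], msg_vec=[4, 0, 2, 0]; VV[0]=max(VV[0],msg_vec) then VV[0][0]++ -> VV[0]=[5, 0, 2, 0]
Event 7: LOCAL 0: VV[0][0]++ -> VV[0]=[6, 0, 2, 0]
Event 8: LOCAL 1: VV[1][1]++ -> VV[1]=[0, 2, 0, 0]
Final vectors: VV[0]=[6, 0, 2, 0]; VV[1]=[0, 2, 0, 0]; VV[2]=[4, 0, 2, 0]; VV[3]=[2, 0, 0, 1]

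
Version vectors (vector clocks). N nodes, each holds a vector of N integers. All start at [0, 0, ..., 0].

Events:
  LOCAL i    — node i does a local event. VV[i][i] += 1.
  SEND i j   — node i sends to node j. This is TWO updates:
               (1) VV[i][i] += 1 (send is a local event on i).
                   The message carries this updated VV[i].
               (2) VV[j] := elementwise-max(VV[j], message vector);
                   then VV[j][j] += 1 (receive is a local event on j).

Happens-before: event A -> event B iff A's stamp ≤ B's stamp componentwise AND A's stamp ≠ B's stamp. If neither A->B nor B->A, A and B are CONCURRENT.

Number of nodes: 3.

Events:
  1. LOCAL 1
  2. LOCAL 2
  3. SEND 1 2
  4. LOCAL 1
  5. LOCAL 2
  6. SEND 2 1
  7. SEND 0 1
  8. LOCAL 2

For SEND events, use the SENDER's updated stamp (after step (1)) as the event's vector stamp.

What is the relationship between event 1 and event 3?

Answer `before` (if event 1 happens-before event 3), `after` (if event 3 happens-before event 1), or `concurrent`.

Answer: before

Derivation:
Initial: VV[0]=[0, 0, 0]
Initial: VV[1]=[0, 0, 0]
Initial: VV[2]=[0, 0, 0]
Event 1: LOCAL 1: VV[1][1]++ -> VV[1]=[0, 1, 0]
Event 2: LOCAL 2: VV[2][2]++ -> VV[2]=[0, 0, 1]
Event 3: SEND 1->2: VV[1][1]++ -> VV[1]=[0, 2, 0], msg_vec=[0, 2, 0]; VV[2]=max(VV[2],msg_vec) then VV[2][2]++ -> VV[2]=[0, 2, 2]
Event 4: LOCAL 1: VV[1][1]++ -> VV[1]=[0, 3, 0]
Event 5: LOCAL 2: VV[2][2]++ -> VV[2]=[0, 2, 3]
Event 6: SEND 2->1: VV[2][2]++ -> VV[2]=[0, 2, 4], msg_vec=[0, 2, 4]; VV[1]=max(VV[1],msg_vec) then VV[1][1]++ -> VV[1]=[0, 4, 4]
Event 7: SEND 0->1: VV[0][0]++ -> VV[0]=[1, 0, 0], msg_vec=[1, 0, 0]; VV[1]=max(VV[1],msg_vec) then VV[1][1]++ -> VV[1]=[1, 5, 4]
Event 8: LOCAL 2: VV[2][2]++ -> VV[2]=[0, 2, 5]
Event 1 stamp: [0, 1, 0]
Event 3 stamp: [0, 2, 0]
[0, 1, 0] <= [0, 2, 0]? True
[0, 2, 0] <= [0, 1, 0]? False
Relation: before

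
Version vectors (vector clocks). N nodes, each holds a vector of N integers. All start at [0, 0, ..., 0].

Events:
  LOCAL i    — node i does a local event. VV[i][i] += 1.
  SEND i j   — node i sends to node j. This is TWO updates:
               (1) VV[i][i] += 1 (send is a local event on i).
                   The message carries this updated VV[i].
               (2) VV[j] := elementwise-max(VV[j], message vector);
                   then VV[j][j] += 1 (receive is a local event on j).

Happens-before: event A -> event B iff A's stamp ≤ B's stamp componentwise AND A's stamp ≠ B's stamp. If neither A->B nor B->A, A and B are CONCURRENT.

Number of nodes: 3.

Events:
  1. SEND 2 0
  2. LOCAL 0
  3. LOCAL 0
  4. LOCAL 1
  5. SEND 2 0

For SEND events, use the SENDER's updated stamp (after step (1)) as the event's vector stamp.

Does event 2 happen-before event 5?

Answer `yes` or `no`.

Answer: no

Derivation:
Initial: VV[0]=[0, 0, 0]
Initial: VV[1]=[0, 0, 0]
Initial: VV[2]=[0, 0, 0]
Event 1: SEND 2->0: VV[2][2]++ -> VV[2]=[0, 0, 1], msg_vec=[0, 0, 1]; VV[0]=max(VV[0],msg_vec) then VV[0][0]++ -> VV[0]=[1, 0, 1]
Event 2: LOCAL 0: VV[0][0]++ -> VV[0]=[2, 0, 1]
Event 3: LOCAL 0: VV[0][0]++ -> VV[0]=[3, 0, 1]
Event 4: LOCAL 1: VV[1][1]++ -> VV[1]=[0, 1, 0]
Event 5: SEND 2->0: VV[2][2]++ -> VV[2]=[0, 0, 2], msg_vec=[0, 0, 2]; VV[0]=max(VV[0],msg_vec) then VV[0][0]++ -> VV[0]=[4, 0, 2]
Event 2 stamp: [2, 0, 1]
Event 5 stamp: [0, 0, 2]
[2, 0, 1] <= [0, 0, 2]? False. Equal? False. Happens-before: False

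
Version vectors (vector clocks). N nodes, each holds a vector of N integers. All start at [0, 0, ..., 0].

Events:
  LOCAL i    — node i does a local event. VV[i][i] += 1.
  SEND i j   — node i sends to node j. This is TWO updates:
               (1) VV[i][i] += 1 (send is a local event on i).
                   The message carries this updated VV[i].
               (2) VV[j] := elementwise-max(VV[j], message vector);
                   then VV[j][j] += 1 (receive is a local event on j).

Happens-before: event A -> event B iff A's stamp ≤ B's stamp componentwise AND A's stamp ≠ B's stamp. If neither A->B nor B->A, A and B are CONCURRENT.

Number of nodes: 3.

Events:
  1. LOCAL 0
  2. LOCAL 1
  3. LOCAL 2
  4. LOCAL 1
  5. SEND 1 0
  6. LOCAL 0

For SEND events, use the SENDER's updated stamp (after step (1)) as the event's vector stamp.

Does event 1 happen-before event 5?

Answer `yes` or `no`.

Answer: no

Derivation:
Initial: VV[0]=[0, 0, 0]
Initial: VV[1]=[0, 0, 0]
Initial: VV[2]=[0, 0, 0]
Event 1: LOCAL 0: VV[0][0]++ -> VV[0]=[1, 0, 0]
Event 2: LOCAL 1: VV[1][1]++ -> VV[1]=[0, 1, 0]
Event 3: LOCAL 2: VV[2][2]++ -> VV[2]=[0, 0, 1]
Event 4: LOCAL 1: VV[1][1]++ -> VV[1]=[0, 2, 0]
Event 5: SEND 1->0: VV[1][1]++ -> VV[1]=[0, 3, 0], msg_vec=[0, 3, 0]; VV[0]=max(VV[0],msg_vec) then VV[0][0]++ -> VV[0]=[2, 3, 0]
Event 6: LOCAL 0: VV[0][0]++ -> VV[0]=[3, 3, 0]
Event 1 stamp: [1, 0, 0]
Event 5 stamp: [0, 3, 0]
[1, 0, 0] <= [0, 3, 0]? False. Equal? False. Happens-before: False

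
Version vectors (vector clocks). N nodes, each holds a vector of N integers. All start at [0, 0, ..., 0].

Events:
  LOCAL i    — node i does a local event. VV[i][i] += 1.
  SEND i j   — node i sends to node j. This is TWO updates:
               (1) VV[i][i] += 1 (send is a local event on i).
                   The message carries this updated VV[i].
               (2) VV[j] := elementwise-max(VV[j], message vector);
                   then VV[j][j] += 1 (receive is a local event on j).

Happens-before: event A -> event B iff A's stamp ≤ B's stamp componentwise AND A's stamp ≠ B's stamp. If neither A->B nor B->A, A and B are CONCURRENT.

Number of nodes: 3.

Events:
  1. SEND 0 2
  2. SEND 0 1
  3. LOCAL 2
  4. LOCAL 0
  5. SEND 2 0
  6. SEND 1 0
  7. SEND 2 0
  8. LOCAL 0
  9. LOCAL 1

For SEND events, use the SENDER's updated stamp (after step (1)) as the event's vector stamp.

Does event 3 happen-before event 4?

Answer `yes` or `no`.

Initial: VV[0]=[0, 0, 0]
Initial: VV[1]=[0, 0, 0]
Initial: VV[2]=[0, 0, 0]
Event 1: SEND 0->2: VV[0][0]++ -> VV[0]=[1, 0, 0], msg_vec=[1, 0, 0]; VV[2]=max(VV[2],msg_vec) then VV[2][2]++ -> VV[2]=[1, 0, 1]
Event 2: SEND 0->1: VV[0][0]++ -> VV[0]=[2, 0, 0], msg_vec=[2, 0, 0]; VV[1]=max(VV[1],msg_vec) then VV[1][1]++ -> VV[1]=[2, 1, 0]
Event 3: LOCAL 2: VV[2][2]++ -> VV[2]=[1, 0, 2]
Event 4: LOCAL 0: VV[0][0]++ -> VV[0]=[3, 0, 0]
Event 5: SEND 2->0: VV[2][2]++ -> VV[2]=[1, 0, 3], msg_vec=[1, 0, 3]; VV[0]=max(VV[0],msg_vec) then VV[0][0]++ -> VV[0]=[4, 0, 3]
Event 6: SEND 1->0: VV[1][1]++ -> VV[1]=[2, 2, 0], msg_vec=[2, 2, 0]; VV[0]=max(VV[0],msg_vec) then VV[0][0]++ -> VV[0]=[5, 2, 3]
Event 7: SEND 2->0: VV[2][2]++ -> VV[2]=[1, 0, 4], msg_vec=[1, 0, 4]; VV[0]=max(VV[0],msg_vec) then VV[0][0]++ -> VV[0]=[6, 2, 4]
Event 8: LOCAL 0: VV[0][0]++ -> VV[0]=[7, 2, 4]
Event 9: LOCAL 1: VV[1][1]++ -> VV[1]=[2, 3, 0]
Event 3 stamp: [1, 0, 2]
Event 4 stamp: [3, 0, 0]
[1, 0, 2] <= [3, 0, 0]? False. Equal? False. Happens-before: False

Answer: no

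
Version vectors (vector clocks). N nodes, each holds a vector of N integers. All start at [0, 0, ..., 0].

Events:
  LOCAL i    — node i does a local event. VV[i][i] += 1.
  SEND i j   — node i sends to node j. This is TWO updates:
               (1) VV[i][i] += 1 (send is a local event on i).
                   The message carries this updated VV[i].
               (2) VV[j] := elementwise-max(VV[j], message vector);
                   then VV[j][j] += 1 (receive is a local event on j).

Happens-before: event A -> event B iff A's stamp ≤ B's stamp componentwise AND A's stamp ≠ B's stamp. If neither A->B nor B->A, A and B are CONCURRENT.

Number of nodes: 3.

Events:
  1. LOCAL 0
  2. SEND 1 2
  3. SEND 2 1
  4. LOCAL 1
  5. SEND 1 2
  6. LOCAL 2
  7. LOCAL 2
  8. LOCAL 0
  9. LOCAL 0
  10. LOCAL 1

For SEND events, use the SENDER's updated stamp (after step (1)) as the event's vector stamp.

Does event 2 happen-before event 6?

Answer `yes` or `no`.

Answer: yes

Derivation:
Initial: VV[0]=[0, 0, 0]
Initial: VV[1]=[0, 0, 0]
Initial: VV[2]=[0, 0, 0]
Event 1: LOCAL 0: VV[0][0]++ -> VV[0]=[1, 0, 0]
Event 2: SEND 1->2: VV[1][1]++ -> VV[1]=[0, 1, 0], msg_vec=[0, 1, 0]; VV[2]=max(VV[2],msg_vec) then VV[2][2]++ -> VV[2]=[0, 1, 1]
Event 3: SEND 2->1: VV[2][2]++ -> VV[2]=[0, 1, 2], msg_vec=[0, 1, 2]; VV[1]=max(VV[1],msg_vec) then VV[1][1]++ -> VV[1]=[0, 2, 2]
Event 4: LOCAL 1: VV[1][1]++ -> VV[1]=[0, 3, 2]
Event 5: SEND 1->2: VV[1][1]++ -> VV[1]=[0, 4, 2], msg_vec=[0, 4, 2]; VV[2]=max(VV[2],msg_vec) then VV[2][2]++ -> VV[2]=[0, 4, 3]
Event 6: LOCAL 2: VV[2][2]++ -> VV[2]=[0, 4, 4]
Event 7: LOCAL 2: VV[2][2]++ -> VV[2]=[0, 4, 5]
Event 8: LOCAL 0: VV[0][0]++ -> VV[0]=[2, 0, 0]
Event 9: LOCAL 0: VV[0][0]++ -> VV[0]=[3, 0, 0]
Event 10: LOCAL 1: VV[1][1]++ -> VV[1]=[0, 5, 2]
Event 2 stamp: [0, 1, 0]
Event 6 stamp: [0, 4, 4]
[0, 1, 0] <= [0, 4, 4]? True. Equal? False. Happens-before: True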